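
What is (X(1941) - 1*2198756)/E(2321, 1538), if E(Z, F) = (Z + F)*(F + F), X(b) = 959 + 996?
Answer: -2196801/11870284 ≈ -0.18507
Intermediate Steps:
X(b) = 1955
E(Z, F) = 2*F*(F + Z) (E(Z, F) = (F + Z)*(2*F) = 2*F*(F + Z))
(X(1941) - 1*2198756)/E(2321, 1538) = (1955 - 1*2198756)/((2*1538*(1538 + 2321))) = (1955 - 2198756)/((2*1538*3859)) = -2196801/11870284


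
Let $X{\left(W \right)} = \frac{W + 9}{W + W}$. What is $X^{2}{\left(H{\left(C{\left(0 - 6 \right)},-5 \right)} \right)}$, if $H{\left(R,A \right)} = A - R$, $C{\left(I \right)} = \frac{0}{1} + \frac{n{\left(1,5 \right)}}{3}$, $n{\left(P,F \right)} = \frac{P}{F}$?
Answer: $\frac{3481}{23104} \approx 0.15067$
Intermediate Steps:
$C{\left(I \right)} = \frac{1}{15}$ ($C{\left(I \right)} = \frac{0}{1} + \frac{1 \cdot \frac{1}{5}}{3} = 0 \cdot 1 + 1 \cdot \frac{1}{5} \cdot \frac{1}{3} = 0 + \frac{1}{5} \cdot \frac{1}{3} = 0 + \frac{1}{15} = \frac{1}{15}$)
$X{\left(W \right)} = \frac{9 + W}{2 W}$
$X^{2}{\left(H{\left(C{\left(0 - 6 \right)},-5 \right)} \right)} = \left(\frac{9 - \frac{76}{15}}{2 \left(-5 - \frac{1}{15}\right)}\right)^{2} = \left(\frac{9 - \frac{76}{15}}{2 \left(- \frac{76}{15}\right)}\right)^{2} = \left(\frac{1}{2} \left(- \frac{15}{76}\right) \frac{59}{15}\right)^{2} = \left(- \frac{59}{152}\right)^{2} = \frac{3481}{23104}$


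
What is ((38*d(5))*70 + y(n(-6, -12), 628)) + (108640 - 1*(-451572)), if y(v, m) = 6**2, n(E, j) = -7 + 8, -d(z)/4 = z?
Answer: 507048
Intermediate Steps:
d(z) = -4*z
n(E, j) = 1
y(v, m) = 36
((38*d(5))*70 + y(n(-6, -12), 628)) + (108640 - 1*(-451572)) = ((38*(-4*5))*70 + 36) + (108640 - 1*(-451572)) = ((38*(-20))*70 + 36) + (108640 + 451572) = (-760*70 + 36) + 560212 = (-53200 + 36) + 560212 = -53164 + 560212 = 507048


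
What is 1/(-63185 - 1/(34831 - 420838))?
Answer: -386007/24389852294 ≈ -1.5827e-5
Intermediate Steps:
1/(-63185 - 1/(34831 - 420838)) = 1/(-63185 - 1/(-386007)) = 1/(-63185 - 1*(-1/386007)) = 1/(-63185 + 1/386007) = 1/(-24389852294/386007) = -386007/24389852294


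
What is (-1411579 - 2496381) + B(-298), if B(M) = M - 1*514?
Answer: -3908772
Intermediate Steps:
B(M) = -514 + M (B(M) = M - 514 = -514 + M)
(-1411579 - 2496381) + B(-298) = (-1411579 - 2496381) + (-514 - 298) = -3907960 - 812 = -3908772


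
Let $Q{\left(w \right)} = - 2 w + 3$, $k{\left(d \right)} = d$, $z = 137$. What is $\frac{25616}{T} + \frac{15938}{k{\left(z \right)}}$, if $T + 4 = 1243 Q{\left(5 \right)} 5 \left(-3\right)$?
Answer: $\frac{2083593710}{17880007} \approx 116.53$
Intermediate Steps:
$Q{\left(w \right)} = 3 - 2 w$
$T = 130511$ ($T = -4 + 1243 \left(3 - 10\right) 5 \left(-3\right) = -4 + 1243 \left(-7\right) 5 \left(-3\right) = -4 + 1243 \left(\left(-35\right) \left(-3\right)\right) = -4 + 1243 \cdot 105 = -4 + 130515 = 130511$)
$\frac{25616}{T} + \frac{15938}{k{\left(z \right)}} = \frac{25616}{130511} + \frac{15938}{137} = \frac{2083593710}{17880007}$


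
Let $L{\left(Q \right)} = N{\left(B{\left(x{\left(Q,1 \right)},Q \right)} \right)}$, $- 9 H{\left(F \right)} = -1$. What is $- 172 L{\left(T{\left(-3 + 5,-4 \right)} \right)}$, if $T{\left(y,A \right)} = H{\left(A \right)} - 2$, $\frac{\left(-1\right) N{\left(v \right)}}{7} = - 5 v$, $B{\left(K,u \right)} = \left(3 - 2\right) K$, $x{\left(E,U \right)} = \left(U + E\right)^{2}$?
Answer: $- \frac{385280}{81} \approx -4756.5$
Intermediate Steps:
$H{\left(F \right)} = \frac{1}{9}$ ($H{\left(F \right)} = \left(- \frac{1}{9}\right) \left(-1\right) = \frac{1}{9}$)
$x{\left(E,U \right)} = \left(E + U\right)^{2}$
$B{\left(K,u \right)} = K$ ($B{\left(K,u \right)} = 1 K = K$)
$N{\left(v \right)} = 35 v$ ($N{\left(v \right)} = - 7 \left(- 5 v\right) = 35 v$)
$T{\left(y,A \right)} = - \frac{17}{9}$ ($T{\left(y,A \right)} = \frac{1}{9} - 2 = - \frac{17}{9}$)
$L{\left(Q \right)} = 35 \left(1 + Q\right)^{2}$ ($L{\left(Q \right)} = 35 \left(Q + 1\right)^{2} = 35 \left(1 + Q\right)^{2}$)
$- 172 L{\left(T{\left(-3 + 5,-4 \right)} \right)} = - 172 \cdot 35 \left(1 - \frac{17}{9}\right)^{2} = - 172 \cdot 35 \left(- \frac{8}{9}\right)^{2} = - 172 \cdot 35 \cdot \frac{64}{81} = \left(-172\right) \frac{2240}{81} = - \frac{385280}{81}$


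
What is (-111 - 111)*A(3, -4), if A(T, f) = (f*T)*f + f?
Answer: -9768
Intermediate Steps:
A(T, f) = f + T*f**2 (A(T, f) = (T*f)*f + f = T*f**2 + f = f + T*f**2)
(-111 - 111)*A(3, -4) = (-111 - 111)*(-4*(1 + 3*(-4))) = -(-888)*(1 - 12) = -(-888)*(-11) = -222*44 = -9768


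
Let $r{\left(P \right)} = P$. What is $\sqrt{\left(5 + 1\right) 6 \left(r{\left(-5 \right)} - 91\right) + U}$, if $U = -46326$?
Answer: $i \sqrt{49782} \approx 223.12 i$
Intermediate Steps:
$\sqrt{\left(5 + 1\right) 6 \left(r{\left(-5 \right)} - 91\right) + U} = \sqrt{\left(5 + 1\right) 6 \left(-5 - 91\right) - 46326} = \sqrt{6 \cdot 6 \left(-96\right) - 46326} = \sqrt{36 \left(-96\right) - 46326} = \sqrt{-3456 - 46326} = \sqrt{-49782} = i \sqrt{49782}$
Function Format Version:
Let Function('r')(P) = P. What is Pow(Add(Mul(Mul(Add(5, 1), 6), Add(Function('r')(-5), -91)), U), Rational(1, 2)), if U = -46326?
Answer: Mul(I, Pow(49782, Rational(1, 2))) ≈ Mul(223.12, I)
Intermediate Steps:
Pow(Add(Mul(Mul(Add(5, 1), 6), Add(Function('r')(-5), -91)), U), Rational(1, 2)) = Pow(Add(Mul(Mul(Add(5, 1), 6), Add(-5, -91)), -46326), Rational(1, 2)) = Pow(Add(Mul(Mul(6, 6), -96), -46326), Rational(1, 2)) = Pow(Add(Mul(36, -96), -46326), Rational(1, 2)) = Pow(Add(-3456, -46326), Rational(1, 2)) = Pow(-49782, Rational(1, 2)) = Mul(I, Pow(49782, Rational(1, 2)))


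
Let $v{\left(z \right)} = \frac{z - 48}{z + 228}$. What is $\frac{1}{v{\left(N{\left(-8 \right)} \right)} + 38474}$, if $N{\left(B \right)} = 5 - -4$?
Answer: $\frac{79}{3039433} \approx 2.5992 \cdot 10^{-5}$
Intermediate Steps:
$N{\left(B \right)} = 9$ ($N{\left(B \right)} = 5 + 4 = 9$)
$v{\left(z \right)} = \frac{-48 + z}{228 + z}$
$\frac{1}{v{\left(N{\left(-8 \right)} \right)} + 38474} = \frac{1}{\frac{-48 + 9}{228 + 9} + 38474} = \frac{1}{\frac{1}{237} \left(-39\right) + 38474} = \frac{1}{- \frac{13}{79} + 38474} = \frac{1}{\frac{3039433}{79}} = \frac{79}{3039433}$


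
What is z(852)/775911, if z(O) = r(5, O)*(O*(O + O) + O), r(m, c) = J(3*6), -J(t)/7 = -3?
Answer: 10168620/258637 ≈ 39.316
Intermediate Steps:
J(t) = 21 (J(t) = -7*(-3) = 21)
r(m, c) = 21
z(O) = 21*O + 42*O² (z(O) = 21*(O*(O + O) + O) = 21*(O*(2*O) + O) = 21*(2*O² + O) = 21*(O + 2*O²) = 21*O + 42*O²)
z(852)/775911 = (21*852*(1 + 2*852))/775911 = (21*852*(1 + 1704))*(1/775911) = (21*852*1705)*(1/775911) = 30505860*(1/775911) = 10168620/258637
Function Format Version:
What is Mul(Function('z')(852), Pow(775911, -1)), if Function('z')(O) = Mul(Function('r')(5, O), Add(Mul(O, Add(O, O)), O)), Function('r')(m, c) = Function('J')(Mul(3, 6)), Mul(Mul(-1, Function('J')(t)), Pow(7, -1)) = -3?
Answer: Rational(10168620, 258637) ≈ 39.316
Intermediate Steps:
Function('J')(t) = 21 (Function('J')(t) = Mul(-7, -3) = 21)
Function('r')(m, c) = 21
Function('z')(O) = Add(Mul(21, O), Mul(42, Pow(O, 2))) (Function('z')(O) = Mul(21, Add(Mul(O, Add(O, O)), O)) = Mul(21, Add(Mul(O, Mul(2, O)), O)) = Mul(21, Add(Mul(2, Pow(O, 2)), O)) = Mul(21, Add(O, Mul(2, Pow(O, 2)))) = Add(Mul(21, O), Mul(42, Pow(O, 2))))
Mul(Function('z')(852), Pow(775911, -1)) = Mul(Mul(21, 852, Add(1, Mul(2, 852))), Pow(775911, -1)) = Mul(Mul(21, 852, Add(1, 1704)), Rational(1, 775911)) = Mul(Mul(21, 852, 1705), Rational(1, 775911)) = Mul(30505860, Rational(1, 775911)) = Rational(10168620, 258637)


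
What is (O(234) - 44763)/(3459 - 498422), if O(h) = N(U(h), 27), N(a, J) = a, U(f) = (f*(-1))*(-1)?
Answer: 44529/494963 ≈ 0.089964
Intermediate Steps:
U(f) = f (U(f) = -f*(-1) = f)
O(h) = h
(O(234) - 44763)/(3459 - 498422) = (234 - 44763)/(3459 - 498422) = -44529/(-494963) = -44529*(-1/494963) = 44529/494963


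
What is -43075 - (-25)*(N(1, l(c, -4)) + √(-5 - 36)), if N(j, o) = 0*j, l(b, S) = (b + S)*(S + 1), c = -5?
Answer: -43075 + 25*I*√41 ≈ -43075.0 + 160.08*I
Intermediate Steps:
l(b, S) = (1 + S)*(S + b) (l(b, S) = (S + b)*(1 + S) = (1 + S)*(S + b))
N(j, o) = 0
-43075 - (-25)*(N(1, l(c, -4)) + √(-5 - 36)) = -43075 - (-25)*(0 + √(-5 - 36)) = -43075 - (-25)*(0 + √(-41)) = -43075 - (-25)*(0 + I*√41) = -43075 - (-25)*I*√41 = -43075 + 25*I*√41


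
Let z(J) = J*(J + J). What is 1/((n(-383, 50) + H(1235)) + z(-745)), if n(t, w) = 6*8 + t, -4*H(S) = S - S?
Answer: 1/1109715 ≈ 9.0113e-7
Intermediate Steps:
z(J) = 2*J**2 (z(J) = J*(2*J) = 2*J**2)
H(S) = 0 (H(S) = -(S - S)/4 = -1/4*0 = 0)
n(t, w) = 48 + t
1/((n(-383, 50) + H(1235)) + z(-745)) = 1/(((48 - 383) + 0) + 2*(-745)**2) = 1/((-335 + 0) + 2*555025) = 1/(-335 + 1110050) = 1/1109715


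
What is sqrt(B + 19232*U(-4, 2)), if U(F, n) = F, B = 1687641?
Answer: sqrt(1610713) ≈ 1269.1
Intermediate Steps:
sqrt(B + 19232*U(-4, 2)) = sqrt(1687641 + 19232*(-4)) = sqrt(1687641 - 76928) = sqrt(1610713)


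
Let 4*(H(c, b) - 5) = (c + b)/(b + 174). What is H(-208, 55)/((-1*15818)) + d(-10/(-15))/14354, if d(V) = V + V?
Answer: -66339161/311968859928 ≈ -0.00021265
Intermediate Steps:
H(c, b) = 5 + (b + c)/(4*(174 + b)) (H(c, b) = 5 + ((c + b)/(b + 174))/4 = 5 + ((b + c)/(174 + b))/4 = 5 + (b + c)/(4*(174 + b)))
d(V) = 2*V
H(-208, 55)/((-1*15818)) + d(-10/(-15))/14354 = ((3480 - 208 + 21*55)/(4*(174 + 55)))/((-1*15818)) + (2*(-10/(-15)))/14354 = ((¼)*(3480 - 208 + 1155)/229)/(-15818) + (2*(-10*(-1/15)))*(1/14354) = ((¼)*(1/229)*4427)*(-1/15818) + (2*(⅔))*(1/14354) = (4427/916)*(-1/15818) + (4/3)*(1/14354) = -4427/14489288 + 2/21531 = -66339161/311968859928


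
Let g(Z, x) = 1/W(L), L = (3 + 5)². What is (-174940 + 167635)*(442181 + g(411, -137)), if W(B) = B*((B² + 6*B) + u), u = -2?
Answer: -925730048902665/286592 ≈ -3.2301e+9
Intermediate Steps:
L = 64 (L = 8² = 64)
W(B) = B*(-2 + B² + 6*B) (W(B) = B*((B² + 6*B) - 2) = B*(-2 + B² + 6*B))
g(Z, x) = 1/286592 (g(Z, x) = 1/(64*(-2 + 64² + 6*64)) = 1/(64*(-2 + 4096 + 384)) = 1/(64*4478) = 1/286592)
(-174940 + 167635)*(442181 + g(411, -137)) = (-174940 + 167635)*(442181 + 1/286592) = -7305*126725537153/286592 = -925730048902665/286592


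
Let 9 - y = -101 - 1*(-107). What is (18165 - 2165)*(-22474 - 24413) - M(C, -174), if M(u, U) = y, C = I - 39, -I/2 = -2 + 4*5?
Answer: -750192003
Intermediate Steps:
I = -36 (I = -2*(-2 + 4*5) = -2*(-2 + 20) = -2*18 = -36)
C = -75 (C = -36 - 39 = -75)
y = 3 (y = 9 - (-101 - 1*(-107)) = 9 - (-101 + 107) = 9 - 1*6 = 9 - 6 = 3)
M(u, U) = 3
(18165 - 2165)*(-22474 - 24413) - M(C, -174) = (18165 - 2165)*(-22474 - 24413) - 1*3 = 16000*(-46887) - 3 = -750192000 - 3 = -750192003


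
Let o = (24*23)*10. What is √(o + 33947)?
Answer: √39467 ≈ 198.66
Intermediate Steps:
o = 5520 (o = 552*10 = 5520)
√(o + 33947) = √(5520 + 33947) = √39467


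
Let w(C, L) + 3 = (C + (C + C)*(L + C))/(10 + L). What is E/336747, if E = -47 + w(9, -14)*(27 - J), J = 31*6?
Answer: -11159/1346988 ≈ -0.0082844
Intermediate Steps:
J = 186
w(C, L) = -3 + (C + 2*C*(C + L))/(10 + L) (w(C, L) = -3 + (C + (C + C)*(L + C))/(10 + L) = -3 + (C + (2*C)*(C + L))/(10 + L) = -3 + (C + 2*C*(C + L))/(10 + L))
E = -11159/4 (E = -47 + ((-30 + 9 - 3*(-14) + 2*9² + 2*9*(-14))/(10 - 14))*(27 - 1*186) = -47 + ((-30 + 9 + 42 + 2*81 - 252)/(-4))*(27 - 186) = -47 - (-30 + 9 + 42 + 162 - 252)/4*(-159) = -47 - ¼*(-69)*(-159) = -47 + (69/4)*(-159) = -47 - 10971/4 = -11159/4 ≈ -2789.8)
E/336747 = -11159/4/336747 = -11159/4*1/336747 = -11159/1346988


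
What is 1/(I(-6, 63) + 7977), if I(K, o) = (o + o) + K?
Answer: 1/8097 ≈ 0.00012350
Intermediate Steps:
I(K, o) = K + 2*o (I(K, o) = 2*o + K = K + 2*o)
1/(I(-6, 63) + 7977) = 1/((-6 + 2*63) + 7977) = 1/((-6 + 126) + 7977) = 1/(120 + 7977) = 1/8097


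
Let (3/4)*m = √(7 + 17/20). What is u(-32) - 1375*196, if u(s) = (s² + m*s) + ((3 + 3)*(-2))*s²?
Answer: -280764 - 64*√785/15 ≈ -2.8088e+5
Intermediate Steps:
m = 2*√785/15 (m = 4*√(7 + 17/20)/3 = 4*√(157/20)/3 = 4*(√785/10)/3 = 2*√785/15 ≈ 3.7357)
u(s) = -11*s² + 2*s*√785/15 (u(s) = (s² + (2*√785/15)*s) + ((3 + 3)*(-2))*s² = (s² + 2*s*√785/15) + (6*(-2))*s² = (s² + 2*s*√785/15) - 12*s² = -11*s² + 2*s*√785/15)
u(-32) - 1375*196 = (1/15)*(-32)*(-165*(-32) + 2*√785) - 1375*196 = (1/15)*(-32)*(5280 + 2*√785) - 269500 = (-11264 - 64*√785/15) - 269500 = -280764 - 64*√785/15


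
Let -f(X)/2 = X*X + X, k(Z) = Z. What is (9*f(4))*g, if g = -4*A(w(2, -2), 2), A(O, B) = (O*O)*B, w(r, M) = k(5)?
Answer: 72000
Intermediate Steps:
w(r, M) = 5
A(O, B) = B*O**2 (A(O, B) = O**2*B = B*O**2)
f(X) = -2*X - 2*X**2 (f(X) = -2*(X*X + X) = -2*(X**2 + X) = -2*(X + X**2) = -2*X - 2*X**2)
g = -200 (g = -8*5**2 = -8*25 = -4*50 = -200)
(9*f(4))*g = (9*(-2*4*(1 + 4)))*(-200) = (9*(-2*4*5))*(-200) = (9*(-40))*(-200) = -360*(-200) = 72000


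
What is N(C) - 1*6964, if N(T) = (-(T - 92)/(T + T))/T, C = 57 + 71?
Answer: -57049097/8192 ≈ -6964.0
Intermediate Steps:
C = 128
N(T) = -(-92 + T)/(2*T**2) (N(T) = (-(-92 + T)/(2*T))/T = -(-92 + T)/(2*T**2))
N(C) - 1*6964 = (1/2)*(92 - 1*128)/128**2 - 1*6964 = (1/2)*(1/16384)*(92 - 128) - 6964 = (1/2)*(1/16384)*(-36) - 6964 = -9/8192 - 6964 = -57049097/8192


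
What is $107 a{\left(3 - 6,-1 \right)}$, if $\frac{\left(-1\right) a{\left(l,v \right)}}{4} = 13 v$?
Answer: $5564$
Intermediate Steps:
$a{\left(l,v \right)} = - 52 v$ ($a{\left(l,v \right)} = - 4 \cdot 13 v = - 52 v$)
$107 a{\left(3 - 6,-1 \right)} = 107 \left(\left(-52\right) \left(-1\right)\right) = 107 \cdot 52 = 5564$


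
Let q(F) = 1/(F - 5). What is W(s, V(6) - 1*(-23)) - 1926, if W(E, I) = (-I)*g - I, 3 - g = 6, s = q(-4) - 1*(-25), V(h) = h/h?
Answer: -1878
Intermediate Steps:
q(F) = 1/(-5 + F)
V(h) = 1
s = 224/9 (s = 1/(-5 - 4) - 1*(-25) = 1/(-9) + 25 = -⅑ + 25 = 224/9 ≈ 24.889)
g = -3 (g = 3 - 1*6 = 3 - 6 = -3)
W(E, I) = 2*I (W(E, I) = -I*(-3) - I = 3*I - I = 2*I)
W(s, V(6) - 1*(-23)) - 1926 = 2*(1 - 1*(-23)) - 1926 = 2*(1 + 23) - 1926 = 2*24 - 1926 = 48 - 1926 = -1878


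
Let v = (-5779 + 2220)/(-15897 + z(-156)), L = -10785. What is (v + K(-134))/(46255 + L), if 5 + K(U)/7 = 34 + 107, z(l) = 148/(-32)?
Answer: 60567624/2256122555 ≈ 0.026846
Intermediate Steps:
z(l) = -37/8 (z(l) = 148*(-1/32) = -37/8)
K(U) = 952 (K(U) = -35 + 7*(34 + 107) = -35 + 7*141 = -35 + 987 = 952)
v = 28472/127213 (v = (-5779 + 2220)/(-15897 - 37/8) = -3559/(-127213/8) = -3559*(-8/127213) = 28472/127213 ≈ 0.22381)
(v + K(-134))/(46255 + L) = (28472/127213 + 952)/(46255 - 10785) = (121135248/127213)/35470 = (121135248/127213)*(1/35470) = 60567624/2256122555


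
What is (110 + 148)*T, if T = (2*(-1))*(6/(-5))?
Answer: 3096/5 ≈ 619.20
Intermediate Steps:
T = 12/5 (T = -12*(-1)/5 = -2*(-6/5) = 12/5 ≈ 2.4000)
(110 + 148)*T = (110 + 148)*(12/5) = 258*(12/5) = 3096/5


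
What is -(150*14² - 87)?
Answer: -29313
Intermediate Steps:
-(150*14² - 87) = -(150*196 - 87) = -(29400 - 87) = -1*29313 = -29313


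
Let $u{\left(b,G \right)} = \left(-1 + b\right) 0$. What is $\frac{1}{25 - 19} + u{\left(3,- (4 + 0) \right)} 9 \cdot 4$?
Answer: $\frac{1}{6} \approx 0.16667$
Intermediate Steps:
$u{\left(b,G \right)} = 0$
$\frac{1}{25 - 19} + u{\left(3,- (4 + 0) \right)} 9 \cdot 4 = \frac{1}{25 - 19} + 0 \cdot 9 \cdot 4 = \frac{1}{6} + 0 \cdot 36 = \frac{1}{6} + 0 = \frac{1}{6}$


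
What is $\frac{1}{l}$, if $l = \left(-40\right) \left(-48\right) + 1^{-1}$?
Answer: $\frac{1}{1921} \approx 0.00052056$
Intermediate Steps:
$l = 1921$ ($l = 1920 + 1 = 1921$)
$\frac{1}{l} = \frac{1}{1921}$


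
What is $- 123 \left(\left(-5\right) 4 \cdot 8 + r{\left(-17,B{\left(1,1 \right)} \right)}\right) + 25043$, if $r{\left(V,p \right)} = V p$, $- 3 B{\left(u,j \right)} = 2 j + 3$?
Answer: $41238$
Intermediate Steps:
$B{\left(u,j \right)} = -1 - \frac{2 j}{3}$ ($B{\left(u,j \right)} = - \frac{2 j + 3}{3} = - \frac{3 + 2 j}{3} = -1 - \frac{2 j}{3}$)
$- 123 \left(\left(-5\right) 4 \cdot 8 + r{\left(-17,B{\left(1,1 \right)} \right)}\right) + 25043 = - 123 \left(\left(-5\right) 4 \cdot 8 - 17 \left(-1 - \frac{2}{3}\right)\right) + 25043 = - 123 \left(\left(-20\right) 8 - 17 \left(-1 - \frac{2}{3}\right)\right) + 25043 = - 123 \left(-160 - - \frac{85}{3}\right) + 25043 = - 123 \left(-160 + \frac{85}{3}\right) + 25043 = \left(-123\right) \left(- \frac{395}{3}\right) + 25043 = 16195 + 25043 = 41238$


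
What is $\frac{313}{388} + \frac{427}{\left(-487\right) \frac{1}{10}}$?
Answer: $- \frac{1504329}{188956} \approx -7.9613$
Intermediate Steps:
$\frac{313}{388} + \frac{427}{\left(-487\right) \frac{1}{10}} = 313 \cdot \frac{1}{388} + \frac{427}{\left(-487\right) \frac{1}{10}} = \frac{313}{388} + \frac{427}{- \frac{487}{10}} = \frac{313}{388} + 427 \left(- \frac{10}{487}\right) = \frac{313}{388} - \frac{4270}{487} = - \frac{1504329}{188956}$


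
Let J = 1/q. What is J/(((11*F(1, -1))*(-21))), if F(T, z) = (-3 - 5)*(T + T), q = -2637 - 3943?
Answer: -1/24319680 ≈ -4.1119e-8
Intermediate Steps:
q = -6580
F(T, z) = -16*T
J = -1/6580 (J = 1/(-6580) = -1/6580 ≈ -0.00015198)
J/(((11*F(1, -1))*(-21))) = -1/(6580*((11*(-16*1))*(-21))) = -1/(6580*((11*(-16))*(-21))) = -1/(6580*((-176*(-21)))) = -1/6580/3696 = -1/6580*1/3696 = -1/24319680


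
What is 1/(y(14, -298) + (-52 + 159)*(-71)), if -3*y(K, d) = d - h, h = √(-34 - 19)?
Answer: -22493/168645034 - I*√53/168645034 ≈ -0.00013337 - 4.3168e-8*I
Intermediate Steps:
h = I*√53 (h = √(-53) = I*√53 ≈ 7.2801*I)
y(K, d) = -d/3 + I*√53/3 (y(K, d) = -(d - I*√53)/3 = -d/3 + I*√53/3)
1/(y(14, -298) + (-52 + 159)*(-71)) = 1/((-⅓*(-298) + I*√53/3) + (-52 + 159)*(-71)) = 1/((298/3 + I*√53/3) + 107*(-71)) = 1/((298/3 + I*√53/3) - 7597) = 1/(-22493/3 + I*√53/3)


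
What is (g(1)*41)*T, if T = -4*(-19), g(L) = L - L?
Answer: 0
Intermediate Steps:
g(L) = 0
T = 76
(g(1)*41)*T = (0*41)*76 = 0*76 = 0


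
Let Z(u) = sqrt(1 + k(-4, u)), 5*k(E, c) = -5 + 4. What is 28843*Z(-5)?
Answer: 57686*sqrt(5)/5 ≈ 25798.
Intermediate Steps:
k(E, c) = -1/5 (k(E, c) = (-5 + 4)/5 = (1/5)*(-1) = -1/5)
Z(u) = 2*sqrt(5)/5 (Z(u) = sqrt(1 - 1/5) = sqrt(4/5) = 2*sqrt(5)/5)
28843*Z(-5) = 28843*(2*sqrt(5)/5) = 57686*sqrt(5)/5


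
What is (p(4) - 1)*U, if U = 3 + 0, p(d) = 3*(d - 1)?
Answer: 24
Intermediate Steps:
p(d) = -3 + 3*d (p(d) = 3*(-1 + d) = -3 + 3*d)
U = 3
(p(4) - 1)*U = ((-3 + 3*4) - 1)*3 = ((-3 + 12) - 1)*3 = (9 - 1)*3 = 8*3 = 24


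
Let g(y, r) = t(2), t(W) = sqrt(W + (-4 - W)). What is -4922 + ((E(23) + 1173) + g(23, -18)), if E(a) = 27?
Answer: -3722 + 2*I ≈ -3722.0 + 2.0*I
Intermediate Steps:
t(W) = 2*I (t(W) = sqrt(-4) = 2*I)
g(y, r) = 2*I
-4922 + ((E(23) + 1173) + g(23, -18)) = -4922 + ((27 + 1173) + 2*I) = -4922 + (1200 + 2*I) = -3722 + 2*I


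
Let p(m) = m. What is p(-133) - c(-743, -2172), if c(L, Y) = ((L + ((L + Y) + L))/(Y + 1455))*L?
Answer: 1058194/239 ≈ 4427.6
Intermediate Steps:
c(L, Y) = L*(Y + 3*L)/(1455 + Y) (c(L, Y) = ((L + (Y + 2*L))/(1455 + Y))*L = ((Y + 3*L)/(1455 + Y))*L = L*(Y + 3*L)/(1455 + Y))
p(-133) - c(-743, -2172) = -133 - (-743)*(-2172 + 3*(-743))/(1455 - 2172) = -133 - (-743)*(-2172 - 2229)/(-717) = -133 - (-743)*(-1)*(-4401)/717 = -133 - 1*(-1089981/239) = -133 + 1089981/239 = 1058194/239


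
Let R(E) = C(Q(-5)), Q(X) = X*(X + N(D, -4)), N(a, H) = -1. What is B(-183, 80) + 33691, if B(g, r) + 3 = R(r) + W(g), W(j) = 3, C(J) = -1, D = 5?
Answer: 33690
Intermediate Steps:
Q(X) = X*(-1 + X) (Q(X) = X*(X - 1) = X*(-1 + X))
R(E) = -1
B(g, r) = -1 (B(g, r) = -3 + (-1 + 3) = -3 + 2 = -1)
B(-183, 80) + 33691 = -1 + 33691 = 33690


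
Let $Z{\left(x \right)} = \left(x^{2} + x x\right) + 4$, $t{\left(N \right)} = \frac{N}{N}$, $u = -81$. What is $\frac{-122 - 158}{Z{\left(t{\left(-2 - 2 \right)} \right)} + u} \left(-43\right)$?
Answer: $- \frac{2408}{15} \approx -160.53$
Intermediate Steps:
$t{\left(N \right)} = 1$
$Z{\left(x \right)} = 4 + 2 x^{2}$ ($Z{\left(x \right)} = \left(x^{2} + x^{2}\right) + 4 = 2 x^{2} + 4 = 4 + 2 x^{2}$)
$\frac{-122 - 158}{Z{\left(t{\left(-2 - 2 \right)} \right)} + u} \left(-43\right) = \frac{-122 - 158}{\left(4 + 2 \cdot 1^{2}\right) - 81} \left(-43\right) = - \frac{280}{\left(4 + 2 \cdot 1\right) - 81} \left(-43\right) = - \frac{280}{\left(4 + 2\right) - 81} \left(-43\right) = - \frac{280}{6 - 81} \left(-43\right) = - \frac{280}{-75} \left(-43\right) = \left(-280\right) \left(- \frac{1}{75}\right) \left(-43\right) = \frac{56}{15} \left(-43\right) = - \frac{2408}{15}$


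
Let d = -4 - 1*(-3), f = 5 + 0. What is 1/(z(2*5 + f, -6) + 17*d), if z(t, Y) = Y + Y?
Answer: -1/29 ≈ -0.034483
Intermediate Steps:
f = 5
d = -1 (d = -4 + 3 = -1)
z(t, Y) = 2*Y
1/(z(2*5 + f, -6) + 17*d) = 1/(2*(-6) + 17*(-1)) = 1/(-12 - 17) = 1/(-29) = -1/29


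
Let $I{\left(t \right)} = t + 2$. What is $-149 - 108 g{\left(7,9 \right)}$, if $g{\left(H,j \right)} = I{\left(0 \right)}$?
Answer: $-365$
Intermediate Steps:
$I{\left(t \right)} = 2 + t$
$g{\left(H,j \right)} = 2$ ($g{\left(H,j \right)} = 2 + 0 = 2$)
$-149 - 108 g{\left(7,9 \right)} = -149 - 216 = -365$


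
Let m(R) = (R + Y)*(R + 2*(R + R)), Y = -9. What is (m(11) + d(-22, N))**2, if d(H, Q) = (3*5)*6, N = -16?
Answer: 40000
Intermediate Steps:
d(H, Q) = 90 (d(H, Q) = 15*6 = 90)
m(R) = 5*R*(-9 + R) (m(R) = (R - 9)*(R + 2*(R + R)) = (-9 + R)*(R + 2*(2*R)) = (-9 + R)*(R + 4*R) = (-9 + R)*(5*R) = 5*R*(-9 + R))
(m(11) + d(-22, N))**2 = (5*11*(-9 + 11) + 90)**2 = (5*11*2 + 90)**2 = (110 + 90)**2 = 200**2 = 40000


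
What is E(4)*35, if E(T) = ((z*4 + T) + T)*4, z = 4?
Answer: 3360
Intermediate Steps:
E(T) = 64 + 8*T (E(T) = ((4*4 + T) + T)*4 = ((16 + T) + T)*4 = (16 + 2*T)*4 = 64 + 8*T)
E(4)*35 = (64 + 8*4)*35 = (64 + 32)*35 = 96*35 = 3360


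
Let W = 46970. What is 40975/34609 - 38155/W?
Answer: 120817871/325116946 ≈ 0.37161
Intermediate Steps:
40975/34609 - 38155/W = 40975/34609 - 38155/46970 = 40975*(1/34609) - 38155*1/46970 = 40975/34609 - 7631/9394 = 120817871/325116946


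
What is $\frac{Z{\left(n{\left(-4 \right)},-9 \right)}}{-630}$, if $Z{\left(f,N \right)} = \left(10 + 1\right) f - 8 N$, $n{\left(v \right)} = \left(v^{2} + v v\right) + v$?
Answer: $- \frac{38}{63} \approx -0.60317$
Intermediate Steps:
$n{\left(v \right)} = v + 2 v^{2}$ ($n{\left(v \right)} = \left(v^{2} + v^{2}\right) + v = 2 v^{2} + v = v + 2 v^{2}$)
$Z{\left(f,N \right)} = - 8 N + 11 f$ ($Z{\left(f,N \right)} = 11 f - 8 N = - 8 N + 11 f$)
$\frac{Z{\left(n{\left(-4 \right)},-9 \right)}}{-630} = \frac{\left(-8\right) \left(-9\right) + 11 \left(- 4 \left(1 + 2 \left(-4\right)\right)\right)}{-630} = \left(72 + 11 \left(- 4 \left(1 - 8\right)\right)\right) \left(- \frac{1}{630}\right) = \left(72 + 11 \left(\left(-4\right) \left(-7\right)\right)\right) \left(- \frac{1}{630}\right) = \left(72 + 11 \cdot 28\right) \left(- \frac{1}{630}\right) = \left(72 + 308\right) \left(- \frac{1}{630}\right) = 380 \left(- \frac{1}{630}\right) = - \frac{38}{63}$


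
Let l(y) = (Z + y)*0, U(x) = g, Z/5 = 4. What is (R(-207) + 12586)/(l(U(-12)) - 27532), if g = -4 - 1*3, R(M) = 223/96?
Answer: -1208479/2643072 ≈ -0.45723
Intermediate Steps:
Z = 20 (Z = 5*4 = 20)
R(M) = 223/96 (R(M) = 223*(1/96) = 223/96)
g = -7 (g = -4 - 3 = -7)
U(x) = -7
l(y) = 0 (l(y) = (20 + y)*0 = 0)
(R(-207) + 12586)/(l(U(-12)) - 27532) = (223/96 + 12586)/(0 - 27532) = (1208479/96)/(-27532) = (1208479/96)*(-1/27532) = -1208479/2643072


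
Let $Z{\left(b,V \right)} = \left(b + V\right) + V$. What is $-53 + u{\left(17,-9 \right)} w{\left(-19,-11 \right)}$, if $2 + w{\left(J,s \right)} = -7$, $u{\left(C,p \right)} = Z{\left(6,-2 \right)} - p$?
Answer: $-152$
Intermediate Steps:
$Z{\left(b,V \right)} = b + 2 V$ ($Z{\left(b,V \right)} = \left(V + b\right) + V = b + 2 V$)
$u{\left(C,p \right)} = 2 - p$ ($u{\left(C,p \right)} = \left(6 + 2 \left(-2\right)\right) - p = \left(6 - 4\right) - p = 2 - p$)
$w{\left(J,s \right)} = -9$ ($w{\left(J,s \right)} = -2 - 7 = -9$)
$-53 + u{\left(17,-9 \right)} w{\left(-19,-11 \right)} = -53 + \left(2 - -9\right) \left(-9\right) = -53 + \left(2 + 9\right) \left(-9\right) = -53 + 11 \left(-9\right) = -53 - 99 = -152$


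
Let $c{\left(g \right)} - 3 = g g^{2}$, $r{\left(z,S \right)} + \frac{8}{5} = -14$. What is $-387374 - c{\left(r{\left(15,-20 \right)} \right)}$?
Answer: $- \frac{47947573}{125} \approx -3.8358 \cdot 10^{5}$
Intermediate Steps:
$r{\left(z,S \right)} = - \frac{78}{5}$ ($r{\left(z,S \right)} = - \frac{8}{5} - 14 = - \frac{78}{5}$)
$c{\left(g \right)} = 3 + g^{3}$ ($c{\left(g \right)} = 3 + g g^{2} = 3 + g^{3}$)
$-387374 - c{\left(r{\left(15,-20 \right)} \right)} = -387374 - \left(3 + \left(- \frac{78}{5}\right)^{3}\right) = -387374 - \left(3 - \frac{474552}{125}\right) = -387374 - - \frac{474177}{125} = -387374 + \frac{474177}{125} = - \frac{47947573}{125}$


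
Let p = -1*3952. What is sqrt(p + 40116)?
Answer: 2*sqrt(9041) ≈ 190.17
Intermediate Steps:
p = -3952
sqrt(p + 40116) = sqrt(-3952 + 40116) = sqrt(36164) = 2*sqrt(9041)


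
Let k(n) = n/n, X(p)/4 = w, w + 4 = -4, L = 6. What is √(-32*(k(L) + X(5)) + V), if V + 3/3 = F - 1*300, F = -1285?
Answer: 3*I*√66 ≈ 24.372*I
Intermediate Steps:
w = -8 (w = -4 - 4 = -8)
X(p) = -32 (X(p) = 4*(-8) = -32)
k(n) = 1
V = -1586 (V = -1 + (-1285 - 1*300) = -1 + (-1285 - 300) = -1 - 1585 = -1586)
√(-32*(k(L) + X(5)) + V) = √(-32*(1 - 32) - 1586) = √(-32*(-31) - 1586) = √(992 - 1586) = √(-594) = 3*I*√66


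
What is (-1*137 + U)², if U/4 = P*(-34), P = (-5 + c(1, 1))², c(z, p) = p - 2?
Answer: 25331089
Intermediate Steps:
c(z, p) = -2 + p
P = 36 (P = (-5 + (-2 + 1))² = (-5 - 1)² = (-6)² = 36)
U = -4896 (U = 4*(36*(-34)) = 4*(-1224) = -4896)
(-1*137 + U)² = (-1*137 - 4896)² = (-137 - 4896)² = (-5033)² = 25331089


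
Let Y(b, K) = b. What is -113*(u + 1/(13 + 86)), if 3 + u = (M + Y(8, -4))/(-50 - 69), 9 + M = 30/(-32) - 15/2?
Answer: 61995755/188496 ≈ 328.90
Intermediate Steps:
M = -279/16 (M = -9 + (30/(-32) - 15/2) = -9 + (30*(-1/32) - 15*1/2) = -9 + (-15/16 - 15/2) = -9 - 135/16 = -279/16 ≈ -17.438)
u = -5561/1904 (u = -3 + (-279/16 + 8)/(-50 - 69) = -3 - 151/16/(-119) = -3 - 151/16*(-1/119) = -3 + 151/1904 = -5561/1904 ≈ -2.9207)
-113*(u + 1/(13 + 86)) = -113*(-5561/1904 + 1/(13 + 86)) = -113*(-5561/1904 + 1/99) = -113*(-548635/188496) = 61995755/188496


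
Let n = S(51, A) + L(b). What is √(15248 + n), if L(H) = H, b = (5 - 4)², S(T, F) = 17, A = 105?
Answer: √15266 ≈ 123.56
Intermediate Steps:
b = 1 (b = 1² = 1)
n = 18 (n = 17 + 1 = 18)
√(15248 + n) = √(15248 + 18) = √15266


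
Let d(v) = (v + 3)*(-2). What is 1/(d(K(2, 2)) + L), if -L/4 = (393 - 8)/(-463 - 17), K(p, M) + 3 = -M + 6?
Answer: -24/115 ≈ -0.20870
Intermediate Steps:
K(p, M) = 3 - M (K(p, M) = -3 + (-M + 6) = -3 + (6 - M) = 3 - M)
d(v) = -6 - 2*v (d(v) = (3 + v)*(-2) = -6 - 2*v)
L = 77/24 (L = -4*(393 - 8)/(-463 - 17) = -1540/(-480) = -1540*(-1)/480 = -4*(-77/96) = 77/24 ≈ 3.2083)
1/(d(K(2, 2)) + L) = 1/((-6 - 2*(3 - 1*2)) + 77/24) = 1/((-6 - 2*(3 - 2)) + 77/24) = 1/((-6 - 2*1) + 77/24) = 1/((-6 - 2) + 77/24) = 1/(-8 + 77/24) = 1/(-115/24) = -24/115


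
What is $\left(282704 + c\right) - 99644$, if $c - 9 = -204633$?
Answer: $-21564$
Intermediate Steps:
$c = -204624$ ($c = 9 - 204633 = -204624$)
$\left(282704 + c\right) - 99644 = \left(282704 - 204624\right) - 99644 = 78080 + \left(-127434 + 27790\right) = 78080 - 99644 = -21564$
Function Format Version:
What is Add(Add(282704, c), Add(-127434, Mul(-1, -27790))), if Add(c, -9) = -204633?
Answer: -21564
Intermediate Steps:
c = -204624 (c = Add(9, -204633) = -204624)
Add(Add(282704, c), Add(-127434, Mul(-1, -27790))) = Add(Add(282704, -204624), Add(-127434, Mul(-1, -27790))) = Add(78080, Add(-127434, 27790)) = Add(78080, -99644) = -21564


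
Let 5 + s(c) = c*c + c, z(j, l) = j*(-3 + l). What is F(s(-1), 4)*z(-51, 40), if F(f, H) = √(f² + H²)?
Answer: -1887*√41 ≈ -12083.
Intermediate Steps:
s(c) = -5 + c + c² (s(c) = -5 + (c*c + c) = -5 + (c² + c) = -5 + (c + c²) = -5 + c + c²)
F(f, H) = √(H² + f²)
F(s(-1), 4)*z(-51, 40) = √(4² + (-5 - 1 + (-1)²)²)*(-51*(-3 + 40)) = √(16 + (-5 - 1 + 1)²)*(-51*37) = √(16 + (-5)²)*(-1887) = √(16 + 25)*(-1887) = √41*(-1887) = -1887*√41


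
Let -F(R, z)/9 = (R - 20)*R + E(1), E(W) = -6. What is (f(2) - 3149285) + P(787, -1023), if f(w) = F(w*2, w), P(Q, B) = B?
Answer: -3149678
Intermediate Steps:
F(R, z) = 54 - 9*R*(-20 + R) (F(R, z) = -9*((R - 20)*R - 6) = -9*((-20 + R)*R - 6) = -9*(R*(-20 + R) - 6) = -9*(-6 + R*(-20 + R)) = 54 - 9*R*(-20 + R))
f(w) = 54 - 36*w² + 360*w (f(w) = 54 - 9*4*w² + 180*(w*2) = 54 - 9*4*w² + 180*(2*w) = 54 - 36*w² + 360*w)
(f(2) - 3149285) + P(787, -1023) = ((54 - 36*2² + 360*2) - 3149285) - 1023 = ((54 - 36*4 + 720) - 3149285) - 1023 = ((54 - 144 + 720) - 3149285) - 1023 = (630 - 3149285) - 1023 = -3148655 - 1023 = -3149678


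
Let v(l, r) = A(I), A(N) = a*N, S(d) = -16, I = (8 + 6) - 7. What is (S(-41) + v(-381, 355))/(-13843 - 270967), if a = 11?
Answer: -61/284810 ≈ -0.00021418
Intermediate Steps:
I = 7 (I = 14 - 7 = 7)
A(N) = 11*N
v(l, r) = 77 (v(l, r) = 11*7 = 77)
(S(-41) + v(-381, 355))/(-13843 - 270967) = (-16 + 77)/(-13843 - 270967) = 61/(-284810) = 61*(-1/284810) = -61/284810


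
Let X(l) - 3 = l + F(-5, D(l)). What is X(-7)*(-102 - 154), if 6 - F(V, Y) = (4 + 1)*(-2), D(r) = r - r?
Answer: -3072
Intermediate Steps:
D(r) = 0
F(V, Y) = 16 (F(V, Y) = 6 - (4 + 1)*(-2) = 6 - 5*(-2) = 6 - 1*(-10) = 6 + 10 = 16)
X(l) = 19 + l (X(l) = 3 + (l + 16) = 3 + (16 + l) = 19 + l)
X(-7)*(-102 - 154) = (19 - 7)*(-102 - 154) = 12*(-256) = -3072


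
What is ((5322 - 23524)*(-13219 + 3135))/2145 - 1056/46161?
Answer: 941422405192/11001705 ≈ 85571.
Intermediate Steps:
((5322 - 23524)*(-13219 + 3135))/2145 - 1056/46161 = -18202*(-10084)*(1/2145) - 1056*1/46161 = 183548968*(1/2145) - 352/15387 = 183548968/2145 - 352/15387 = 941422405192/11001705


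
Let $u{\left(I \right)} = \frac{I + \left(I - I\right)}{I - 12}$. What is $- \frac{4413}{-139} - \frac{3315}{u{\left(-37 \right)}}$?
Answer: $- \frac{22415184}{5143} \approx -4358.4$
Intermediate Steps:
$u{\left(I \right)} = \frac{I}{-12 + I}$ ($u{\left(I \right)} = \frac{I + 0}{-12 + I} = \frac{I}{-12 + I}$)
$- \frac{4413}{-139} - \frac{3315}{u{\left(-37 \right)}} = - \frac{4413}{-139} - \frac{3315}{\left(-37\right) \frac{1}{-12 - 37}} = \left(-4413\right) \left(- \frac{1}{139}\right) - \frac{3315}{\left(-37\right) \frac{1}{-49}} = \frac{4413}{139} - \frac{3315}{\left(-37\right) \left(- \frac{1}{49}\right)} = \frac{4413}{139} - \frac{3315}{\frac{37}{49}} = \frac{4413}{139} - \frac{162435}{37} = - \frac{22415184}{5143}$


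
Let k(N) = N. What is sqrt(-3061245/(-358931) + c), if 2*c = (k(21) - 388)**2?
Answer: sqrt(34708756878549038)/717862 ≈ 259.52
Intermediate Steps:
c = 134689/2 (c = (21 - 388)**2/2 = (1/2)*(-367)**2 = (1/2)*134689 = 134689/2 ≈ 67345.)
sqrt(-3061245/(-358931) + c) = sqrt(-3061245/(-358931) + 134689/2) = sqrt(-3061245*(-1/358931) + 134689/2) = sqrt(3061245/358931 + 134689/2) = sqrt(48350179949/717862) = sqrt(34708756878549038)/717862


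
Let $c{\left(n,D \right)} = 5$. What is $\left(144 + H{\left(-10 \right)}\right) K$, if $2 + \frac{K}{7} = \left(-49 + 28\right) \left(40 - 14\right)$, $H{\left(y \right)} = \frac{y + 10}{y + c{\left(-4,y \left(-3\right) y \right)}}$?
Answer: $-552384$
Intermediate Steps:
$H{\left(y \right)} = \frac{10 + y}{5 + y}$ ($H{\left(y \right)} = \frac{y + 10}{y + 5} = \frac{10 + y}{5 + y}$)
$K = -3836$ ($K = -14 + 7 \left(-49 + 28\right) \left(40 - 14\right) = -14 + 7 \left(\left(-21\right) 26\right) = -14 + 7 \left(-546\right) = -14 - 3822 = -3836$)
$\left(144 + H{\left(-10 \right)}\right) K = \left(144 + \frac{10 - 10}{5 - 10}\right) \left(-3836\right) = \left(144 + \frac{1}{-5} \cdot 0\right) \left(-3836\right) = \left(144 - 0\right) \left(-3836\right) = \left(144 + 0\right) \left(-3836\right) = 144 \left(-3836\right) = -552384$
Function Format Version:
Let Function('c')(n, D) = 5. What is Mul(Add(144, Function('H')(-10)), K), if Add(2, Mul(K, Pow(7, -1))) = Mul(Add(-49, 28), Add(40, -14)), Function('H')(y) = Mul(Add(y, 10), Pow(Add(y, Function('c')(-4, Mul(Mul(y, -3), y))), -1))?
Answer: -552384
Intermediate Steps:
Function('H')(y) = Mul(Pow(Add(5, y), -1), Add(10, y)) (Function('H')(y) = Mul(Add(y, 10), Pow(Add(y, 5), -1)) = Mul(Add(10, y), Pow(Add(5, y), -1)) = Mul(Pow(Add(5, y), -1), Add(10, y)))
K = -3836 (K = Add(-14, Mul(7, Mul(Add(-49, 28), Add(40, -14)))) = Add(-14, Mul(7, Mul(-21, 26))) = Add(-14, Mul(7, -546)) = Add(-14, -3822) = -3836)
Mul(Add(144, Function('H')(-10)), K) = Mul(Add(144, Mul(Pow(Add(5, -10), -1), Add(10, -10))), -3836) = Mul(Add(144, Mul(Pow(-5, -1), 0)), -3836) = Mul(Add(144, Mul(Rational(-1, 5), 0)), -3836) = Mul(Add(144, 0), -3836) = Mul(144, -3836) = -552384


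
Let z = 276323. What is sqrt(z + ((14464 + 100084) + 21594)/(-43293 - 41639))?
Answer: sqrt(498307274006302)/42466 ≈ 525.66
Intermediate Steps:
sqrt(z + ((14464 + 100084) + 21594)/(-43293 - 41639)) = sqrt(276323 + ((14464 + 100084) + 21594)/(-43293 - 41639)) = sqrt(276323 + (114548 + 21594)/(-84932)) = sqrt(276323 + 136142*(-1/84932)) = sqrt(276323 - 68071/42466) = sqrt(11734264447/42466) = sqrt(498307274006302)/42466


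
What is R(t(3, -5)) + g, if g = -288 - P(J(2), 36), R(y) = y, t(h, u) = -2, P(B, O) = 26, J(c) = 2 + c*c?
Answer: -316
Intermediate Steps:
J(c) = 2 + c²
g = -314 (g = -288 - 1*26 = -288 - 26 = -314)
R(t(3, -5)) + g = -2 - 314 = -316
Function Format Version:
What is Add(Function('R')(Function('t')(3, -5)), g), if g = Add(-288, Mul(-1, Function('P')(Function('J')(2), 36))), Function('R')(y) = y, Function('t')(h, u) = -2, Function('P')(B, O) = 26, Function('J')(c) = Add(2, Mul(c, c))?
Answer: -316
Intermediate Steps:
Function('J')(c) = Add(2, Pow(c, 2))
g = -314 (g = Add(-288, Mul(-1, 26)) = Add(-288, -26) = -314)
Add(Function('R')(Function('t')(3, -5)), g) = Add(-2, -314) = -316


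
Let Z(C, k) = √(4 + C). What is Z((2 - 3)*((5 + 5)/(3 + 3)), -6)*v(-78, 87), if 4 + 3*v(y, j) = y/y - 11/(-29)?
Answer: -76*√21/261 ≈ -1.3344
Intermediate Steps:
v(y, j) = -76/87 (v(y, j) = -4/3 + (y/y - 11/(-29))/3 = -4/3 + (1 - 11*(-1/29))/3 = -4/3 + (1 + 11/29)/3 = -4/3 + (⅓)*(40/29) = -4/3 + 40/87 = -76/87)
Z((2 - 3)*((5 + 5)/(3 + 3)), -6)*v(-78, 87) = √(4 + (2 - 3)*((5 + 5)/(3 + 3)))*(-76/87) = √(4 - 10/6)*(-76/87) = √(4 - 1*5/3)*(-76/87) = √(4 - 5/3)*(-76/87) = √(7/3)*(-76/87) = (√21/3)*(-76/87) = -76*√21/261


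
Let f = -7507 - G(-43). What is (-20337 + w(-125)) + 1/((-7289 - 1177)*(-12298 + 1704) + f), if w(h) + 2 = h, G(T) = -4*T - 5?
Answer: -1835234644319/89681130 ≈ -20464.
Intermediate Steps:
G(T) = -5 - 4*T
w(h) = -2 + h
f = -7674 (f = -7507 - (-5 - 4*(-43)) = -7507 - (-5 + 172) = -7507 - 1*167 = -7507 - 167 = -7674)
(-20337 + w(-125)) + 1/((-7289 - 1177)*(-12298 + 1704) + f) = (-20337 + (-2 - 125)) + 1/((-7289 - 1177)*(-12298 + 1704) - 7674) = (-20337 - 127) + 1/(-8466*(-10594) - 7674) = -20464 + 1/(89688804 - 7674) = -20464 + 1/89681130 = -1835234644319/89681130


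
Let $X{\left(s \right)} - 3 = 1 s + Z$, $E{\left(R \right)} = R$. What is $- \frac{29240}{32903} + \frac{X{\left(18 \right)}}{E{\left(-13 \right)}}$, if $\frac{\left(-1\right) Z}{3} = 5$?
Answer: $- \frac{44426}{32903} \approx -1.3502$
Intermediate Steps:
$Z = -15$ ($Z = \left(-3\right) 5 = -15$)
$X{\left(s \right)} = -12 + s$ ($X{\left(s \right)} = 3 + \left(1 s - 15\right) = 3 + \left(s - 15\right) = 3 + \left(-15 + s\right) = -12 + s$)
$- \frac{29240}{32903} + \frac{X{\left(18 \right)}}{E{\left(-13 \right)}} = - \frac{29240}{32903} + \frac{-12 + 18}{-13} = \left(-29240\right) \frac{1}{32903} + 6 \left(- \frac{1}{13}\right) = - \frac{29240}{32903} - \frac{6}{13} = - \frac{44426}{32903}$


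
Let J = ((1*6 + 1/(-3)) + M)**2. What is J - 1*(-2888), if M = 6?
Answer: 27217/9 ≈ 3024.1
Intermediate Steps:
J = 1225/9 (J = ((1*6 + 1/(-3)) + 6)**2 = ((6 - 1/3) + 6)**2 = (17/3 + 6)**2 = (35/3)**2 = 1225/9 ≈ 136.11)
J - 1*(-2888) = 1225/9 - 1*(-2888) = 1225/9 + 2888 = 27217/9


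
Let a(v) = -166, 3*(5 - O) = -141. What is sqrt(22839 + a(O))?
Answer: sqrt(22673) ≈ 150.58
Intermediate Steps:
O = 52 (O = 5 - 1/3*(-141) = 5 + 47 = 52)
sqrt(22839 + a(O)) = sqrt(22839 - 166) = sqrt(22673)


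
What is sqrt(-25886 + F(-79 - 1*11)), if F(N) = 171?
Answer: I*sqrt(25715) ≈ 160.36*I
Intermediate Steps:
sqrt(-25886 + F(-79 - 1*11)) = sqrt(-25886 + 171) = sqrt(-25715) = I*sqrt(25715)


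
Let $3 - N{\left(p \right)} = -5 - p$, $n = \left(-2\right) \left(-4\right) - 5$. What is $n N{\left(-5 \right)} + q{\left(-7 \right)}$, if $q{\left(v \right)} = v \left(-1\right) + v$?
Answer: $9$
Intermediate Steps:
$n = 3$ ($n = 8 - 5 = 3$)
$N{\left(p \right)} = 8 + p$ ($N{\left(p \right)} = 3 - \left(-5 - p\right) = 3 + \left(5 + p\right) = 8 + p$)
$q{\left(v \right)} = 0$ ($q{\left(v \right)} = - v + v = 0$)
$n N{\left(-5 \right)} + q{\left(-7 \right)} = 3 \left(8 - 5\right) + 0 = 3 \cdot 3 + 0 = 9 + 0 = 9$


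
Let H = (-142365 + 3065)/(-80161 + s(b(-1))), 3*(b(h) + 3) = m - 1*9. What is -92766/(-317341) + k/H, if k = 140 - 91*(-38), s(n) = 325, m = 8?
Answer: 3256039346616/1578771475 ≈ 2062.4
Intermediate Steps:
b(h) = -10/3 (b(h) = -3 + (8 - 1*9)/3 = -3 + (8 - 9)/3 = -3 + (1/3)*(-1) = -3 - 1/3 = -10/3)
k = 3598 (k = 140 + 3458 = 3598)
H = 34825/19959 (H = (-142365 + 3065)/(-80161 + 325) = -139300/(-79836) = -139300*(-1/79836) = 34825/19959 ≈ 1.7448)
-92766/(-317341) + k/H = -92766/(-317341) + 3598/(34825/19959) = -92766*(-1/317341) + 3598*(19959/34825) = 92766/317341 + 10258926/4975 = 3256039346616/1578771475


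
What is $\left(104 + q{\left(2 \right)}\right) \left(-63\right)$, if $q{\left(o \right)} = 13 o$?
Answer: $-8190$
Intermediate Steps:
$\left(104 + q{\left(2 \right)}\right) \left(-63\right) = \left(104 + 13 \cdot 2\right) \left(-63\right) = \left(104 + 26\right) \left(-63\right) = 130 \left(-63\right) = -8190$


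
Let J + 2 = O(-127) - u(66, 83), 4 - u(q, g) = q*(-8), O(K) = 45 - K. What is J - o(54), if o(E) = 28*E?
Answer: -1874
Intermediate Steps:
u(q, g) = 4 + 8*q (u(q, g) = 4 - q*(-8) = 4 - (-8)*q = 4 + 8*q)
J = -362 (J = -2 + ((45 - 1*(-127)) - (4 + 8*66)) = -2 + ((45 + 127) - (4 + 528)) = -2 + (172 - 1*532) = -2 + (172 - 532) = -2 - 360 = -362)
J - o(54) = -362 - 28*54 = -362 - 1*1512 = -362 - 1512 = -1874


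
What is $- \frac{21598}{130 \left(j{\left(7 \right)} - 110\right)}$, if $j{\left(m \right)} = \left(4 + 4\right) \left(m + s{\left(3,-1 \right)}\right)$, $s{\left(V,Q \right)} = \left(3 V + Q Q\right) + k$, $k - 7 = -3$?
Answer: $- \frac{10799}{3770} \approx -2.8645$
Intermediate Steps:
$k = 4$ ($k = 7 - 3 = 4$)
$s{\left(V,Q \right)} = 4 + Q^{2} + 3 V$ ($s{\left(V,Q \right)} = \left(3 V + Q Q\right) + 4 = \left(3 V + Q^{2}\right) + 4 = \left(Q^{2} + 3 V\right) + 4 = 4 + Q^{2} + 3 V$)
$j{\left(m \right)} = 112 + 8 m$ ($j{\left(m \right)} = \left(4 + 4\right) \left(m + \left(4 + \left(-1\right)^{2} + 3 \cdot 3\right)\right) = 8 \left(m + \left(4 + 1 + 9\right)\right) = 8 \left(m + 14\right) = 8 \left(14 + m\right) = 112 + 8 m$)
$- \frac{21598}{130 \left(j{\left(7 \right)} - 110\right)} = - \frac{21598}{130 \left(\left(112 + 8 \cdot 7\right) - 110\right)} = - \frac{21598}{130 \left(\left(112 + 56\right) - 110\right)} = - \frac{21598}{130 \left(168 - 110\right)} = - \frac{21598}{130 \cdot 58} = - \frac{21598}{7540} = \left(-21598\right) \frac{1}{7540} = - \frac{10799}{3770}$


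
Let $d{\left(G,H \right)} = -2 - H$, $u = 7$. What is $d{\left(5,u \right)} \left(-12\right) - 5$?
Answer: $103$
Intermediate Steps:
$d{\left(5,u \right)} \left(-12\right) - 5 = \left(-2 - 7\right) \left(-12\right) - 5 = \left(-9\right) \left(-12\right) - 5 = 108 - 5 = 103$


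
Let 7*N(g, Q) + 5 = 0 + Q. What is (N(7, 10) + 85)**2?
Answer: 360000/49 ≈ 7346.9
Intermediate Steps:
N(g, Q) = -5/7 + Q/7 (N(g, Q) = -5/7 + (0 + Q)/7 = -5/7 + Q/7)
(N(7, 10) + 85)**2 = ((-5/7 + (1/7)*10) + 85)**2 = ((-5/7 + 10/7) + 85)**2 = (5/7 + 85)**2 = (600/7)**2 = 360000/49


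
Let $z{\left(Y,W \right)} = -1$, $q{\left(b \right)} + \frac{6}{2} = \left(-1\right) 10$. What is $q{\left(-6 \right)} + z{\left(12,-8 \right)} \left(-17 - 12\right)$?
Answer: $16$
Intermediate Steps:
$q{\left(b \right)} = -13$ ($q{\left(b \right)} = -3 - 10 = -13$)
$q{\left(-6 \right)} + z{\left(12,-8 \right)} \left(-17 - 12\right) = -13 - \left(-17 - 12\right) = -13 - -29 = -13 + 29 = 16$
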